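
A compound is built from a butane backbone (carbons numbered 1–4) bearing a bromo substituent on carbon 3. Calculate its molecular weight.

Atom tally by fragment:
  CH3 → C:1 H:3
  CH2 → C:1 H:2
  CH(Br) → C:1 H:1 Br:1
  CH3 → C:1 H:3
Element totals:
  C: 4
  H: 9
  Br: 1
Molecular formula: C4H9Br.
  M = 4(12.011) + 9(1.008) + 79.904
    = 48.044 + 9.072 + 79.904 = 137.020

137.02 g/mol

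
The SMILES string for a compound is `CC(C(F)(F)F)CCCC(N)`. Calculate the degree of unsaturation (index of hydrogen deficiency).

0

Atom tally by fragment:
  CH3 → C:1 H:3
  CH(CF3) → C:2 H:1 F:3
  CH2 → C:1 H:2
  CH2 → C:1 H:2
  CH2 → C:1 H:2
  CH2NH2 → C:1 H:4 N:1
Element totals:
  C: 7
  H: 14
  F: 3
  N: 1
Molecular formula: C7H14F3N.
DoU = (2C + 2 + N − H − X) / 2 = (2·7 + 2 + 1 − 14 − 3) / 2 = 0.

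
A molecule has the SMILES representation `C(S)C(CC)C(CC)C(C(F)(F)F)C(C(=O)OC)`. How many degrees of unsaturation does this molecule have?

1

Atom tally by fragment:
  HSCH2 → C:1 H:3 S:1
  CH(C2H5) → C:3 H:6
  CH(C2H5) → C:3 H:6
  CH(CF3) → C:2 H:1 F:3
  CH2COOCH3 → C:3 H:5 O:2
Element totals:
  C: 12
  H: 21
  F: 3
  O: 2
  S: 1
Molecular formula: C12H21F3O2S.
DoU = (2C + 2 + N − H − X) / 2 = (2·12 + 2 + 0 − 21 − 3) / 2 = 1.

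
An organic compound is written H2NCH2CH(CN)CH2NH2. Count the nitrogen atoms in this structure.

Element totals:
  C: 4
  H: 9
  N: 3

3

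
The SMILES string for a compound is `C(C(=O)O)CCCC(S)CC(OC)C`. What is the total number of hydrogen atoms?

Atom tally by fragment:
  HOOCCH2 → C:2 H:3 O:2
  CH2 → C:1 H:2
  CH2 → C:1 H:2
  CH2 → C:1 H:2
  CH(SH) → C:1 H:2 S:1
  CH2 → C:1 H:2
  CH(OCH3) → C:2 H:4 O:1
  CH3 → C:1 H:3
Element totals:
  C: 10
  H: 20
  O: 3
  S: 1

20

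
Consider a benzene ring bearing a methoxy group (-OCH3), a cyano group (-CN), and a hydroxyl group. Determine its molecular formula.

Atom tally by fragment:
  benzene ring core → C:6 H:6
  (− 3 ring H displaced by substituents)
  + OCH3 → C:1 H:3 O:1
  + CN → C:1 N:1
  + OH → O:1 H:1
Element totals:
  C: 8
  H: 7
  N: 1
  O: 2

C8H7NO2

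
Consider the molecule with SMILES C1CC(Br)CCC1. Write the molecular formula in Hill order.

C6H11Br

Atom tally by fragment:
  cyclohexane ring core → C:6 H:12
  (− 1 ring H displaced by substituents)
  + Br → Br:1
Element totals:
  C: 6
  H: 11
  Br: 1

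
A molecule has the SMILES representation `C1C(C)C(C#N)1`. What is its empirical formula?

Atom tally by fragment:
  cyclopropane ring core → C:3 H:6
  (− 2 ring H displaced by substituents)
  + CH3 → C:1 H:3
  + CN → C:1 N:1
Element totals:
  C: 5
  H: 7
  N: 1
Molecular formula: C5H7N.
gcd of subscripts (5, 7, 1) = 1, so the empirical formula equals the molecular formula.

C5H7N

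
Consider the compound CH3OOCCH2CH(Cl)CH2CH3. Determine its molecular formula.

C6H11ClO2

Element totals:
  C: 6
  H: 11
  Cl: 1
  O: 2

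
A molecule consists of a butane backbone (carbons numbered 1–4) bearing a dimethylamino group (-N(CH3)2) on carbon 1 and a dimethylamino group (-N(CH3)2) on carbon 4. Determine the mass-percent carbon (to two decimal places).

Atom tally by fragment:
  (CH3)2NCH2 → C:3 H:8 N:1
  CH2 → C:1 H:2
  CH2 → C:1 H:2
  CH2N(CH3)2 → C:3 H:8 N:1
Element totals:
  C: 8
  H: 20
  N: 2
Molecular formula: C8H20N2.
Molar mass = 144.262 g/mol.
Mass from C: 8 × 12.011 = 96.088 g/mol.
%C = 96.088 / 144.262 × 100 = 66.61%.

66.61%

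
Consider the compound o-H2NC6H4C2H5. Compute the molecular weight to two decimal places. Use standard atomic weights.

Element totals:
  C: 8
  H: 11
  N: 1
Molecular formula: C8H11N.
  M = 8(12.011) + 11(1.008) + 14.007
    = 96.088 + 11.088 + 14.007 = 121.183

121.18 g/mol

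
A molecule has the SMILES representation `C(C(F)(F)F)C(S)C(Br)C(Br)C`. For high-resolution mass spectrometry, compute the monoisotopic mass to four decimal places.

327.8744

Atom tally by fragment:
  F3CCH2 → C:2 H:2 F:3
  CH(SH) → C:1 H:2 S:1
  CH(Br) → C:1 H:1 Br:1
  CH(Br) → C:1 H:1 Br:1
  CH3 → C:1 H:3
Element totals:
  C: 6
  H: 9
  Br: 2
  F: 3
  S: 1
Molecular formula: C6H9Br2F3S.
  M = 6(12.0) + 9(1.007825) + 2(78.918338) + 3(18.998403) + 31.972071
    = 72.000000 + 9.070425 + 157.836676 + 56.995209 + 31.972071 = 327.874381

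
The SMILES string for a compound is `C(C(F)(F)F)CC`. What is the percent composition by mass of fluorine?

50.84%

Atom tally by fragment:
  F3CCH2 → C:2 H:2 F:3
  CH2 → C:1 H:2
  CH3 → C:1 H:3
Element totals:
  C: 4
  H: 7
  F: 3
Molecular formula: C4H7F3.
Molar mass = 112.094 g/mol.
Mass from F: 3 × 18.998 = 56.994 g/mol.
%F = 56.994 / 112.094 × 100 = 50.84%.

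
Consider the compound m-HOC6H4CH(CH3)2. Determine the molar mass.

136.19 g/mol

Element totals:
  C: 9
  H: 12
  O: 1
Molecular formula: C9H12O.
  M = 9(12.011) + 12(1.008) + 15.999
    = 108.099 + 12.096 + 15.999 = 136.194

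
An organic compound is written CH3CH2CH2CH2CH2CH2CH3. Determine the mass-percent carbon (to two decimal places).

Atom tally by fragment:
  CH3 → C:1 H:3
  CH2 → C:1 H:2
  CH2 → C:1 H:2
  CH2 → C:1 H:2
  CH2 → C:1 H:2
  CH2 → C:1 H:2
  CH3 → C:1 H:3
Element totals:
  C: 7
  H: 16
Molecular formula: C7H16.
Molar mass = 100.205 g/mol.
Mass from C: 7 × 12.011 = 84.077 g/mol.
%C = 84.077 / 100.205 × 100 = 83.90%.

83.90%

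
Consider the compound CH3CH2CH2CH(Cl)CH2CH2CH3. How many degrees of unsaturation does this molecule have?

Element totals:
  C: 7
  H: 15
  Cl: 1
Molecular formula: C7H15Cl.
DoU = (2C + 2 + N − H − X) / 2 = (2·7 + 2 + 0 − 15 − 1) / 2 = 0.

0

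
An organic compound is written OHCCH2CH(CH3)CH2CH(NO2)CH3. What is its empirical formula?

Element totals:
  C: 7
  H: 13
  N: 1
  O: 3
Molecular formula: C7H13NO3.
gcd of subscripts (7, 13, 1, 3) = 1, so the empirical formula equals the molecular formula.

C7H13NO3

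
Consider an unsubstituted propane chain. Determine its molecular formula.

C3H8

Atom tally by fragment:
  CH3 → C:1 H:3
  CH2 → C:1 H:2
  CH3 → C:1 H:3
Element totals:
  C: 3
  H: 8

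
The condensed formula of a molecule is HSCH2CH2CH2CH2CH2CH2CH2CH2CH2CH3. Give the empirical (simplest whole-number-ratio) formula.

Element totals:
  C: 10
  H: 22
  S: 1
Molecular formula: C10H22S.
gcd of subscripts (10, 22, 1) = 1, so the empirical formula equals the molecular formula.

C10H22S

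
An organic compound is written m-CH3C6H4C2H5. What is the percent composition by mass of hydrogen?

10.06%

Element totals:
  C: 9
  H: 12
Molecular formula: C9H12.
Molar mass = 120.195 g/mol.
Mass from H: 12 × 1.008 = 12.096 g/mol.
%H = 12.096 / 120.195 × 100 = 10.06%.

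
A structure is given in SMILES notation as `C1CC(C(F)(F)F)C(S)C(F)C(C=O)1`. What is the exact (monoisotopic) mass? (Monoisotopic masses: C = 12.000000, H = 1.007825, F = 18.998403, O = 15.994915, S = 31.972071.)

Atom tally by fragment:
  cyclohexane ring core → C:6 H:12
  (− 4 ring H displaced by substituents)
  + CF3 → C:1 F:3
  + SH → S:1 H:1
  + F → F:1
  + CHO → C:1 H:1 O:1
Element totals:
  C: 8
  H: 10
  F: 4
  O: 1
  S: 1
Molecular formula: C8H10F4OS.
  M = 8(12.0) + 10(1.007825) + 4(18.998403) + 15.994915 + 31.972071
    = 96.000000 + 10.078250 + 75.993612 + 15.994915 + 31.972071 = 230.038848

230.0388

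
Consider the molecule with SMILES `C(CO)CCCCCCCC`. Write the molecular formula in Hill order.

Atom tally by fragment:
  HOCH2CH2 → C:2 H:5 O:1
  CH2 → C:1 H:2
  CH2 → C:1 H:2
  CH2 → C:1 H:2
  CH2 → C:1 H:2
  CH2 → C:1 H:2
  CH2 → C:1 H:2
  CH2 → C:1 H:2
  CH3 → C:1 H:3
Element totals:
  C: 10
  H: 22
  O: 1

C10H22O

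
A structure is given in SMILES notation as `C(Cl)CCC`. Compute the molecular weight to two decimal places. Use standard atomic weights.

92.57 g/mol

Atom tally by fragment:
  ClCH2 → C:1 H:2 Cl:1
  CH2 → C:1 H:2
  CH2 → C:1 H:2
  CH3 → C:1 H:3
Element totals:
  C: 4
  H: 9
  Cl: 1
Molecular formula: C4H9Cl.
  M = 4(12.011) + 9(1.008) + 35.45
    = 48.044 + 9.072 + 35.450 = 92.566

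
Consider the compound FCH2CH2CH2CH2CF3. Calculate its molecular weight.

144.11 g/mol

Atom tally by fragment:
  FCH2 → C:1 H:2 F:1
  CH2 → C:1 H:2
  CH2 → C:1 H:2
  CH2CF3 → C:2 H:2 F:3
Element totals:
  C: 5
  H: 8
  F: 4
Molecular formula: C5H8F4.
  M = 5(12.011) + 8(1.008) + 4(18.998)
    = 60.055 + 8.064 + 75.992 = 144.111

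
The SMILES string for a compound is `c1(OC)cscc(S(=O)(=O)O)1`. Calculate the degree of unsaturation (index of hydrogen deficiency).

Atom tally by fragment:
  thiophene ring core → C:4 H:4 S:1
  (− 2 ring H displaced by substituents)
  + OCH3 → C:1 H:3 O:1
  + SO3H → S:1 O:3 H:1
Element totals:
  C: 5
  H: 6
  O: 4
  S: 2
Molecular formula: C5H6O4S2.
DoU = (2C + 2 + N − H − X) / 2 = (2·5 + 2 + 0 − 6 − 0) / 2 = 3.

3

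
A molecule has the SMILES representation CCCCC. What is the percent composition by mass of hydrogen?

16.76%

Atom tally by fragment:
  CH3 → C:1 H:3
  CH2 → C:1 H:2
  CH2 → C:1 H:2
  CH2 → C:1 H:2
  CH3 → C:1 H:3
Element totals:
  C: 5
  H: 12
Molecular formula: C5H12.
Molar mass = 72.151 g/mol.
Mass from H: 12 × 1.008 = 12.096 g/mol.
%H = 12.096 / 72.151 × 100 = 16.76%.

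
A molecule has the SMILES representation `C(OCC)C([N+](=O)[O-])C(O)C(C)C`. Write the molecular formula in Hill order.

Atom tally by fragment:
  C2H5OCH2 → C:3 H:7 O:1
  CH(NO2) → C:1 H:1 N:1 O:2
  CH(OH) → C:1 H:2 O:1
  CH(CH3) → C:2 H:4
  CH3 → C:1 H:3
Element totals:
  C: 8
  H: 17
  N: 1
  O: 4

C8H17NO4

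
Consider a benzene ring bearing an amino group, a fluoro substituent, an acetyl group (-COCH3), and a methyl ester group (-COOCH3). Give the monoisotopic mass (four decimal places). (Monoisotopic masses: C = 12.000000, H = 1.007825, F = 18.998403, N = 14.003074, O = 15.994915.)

211.0645

Atom tally by fragment:
  benzene ring core → C:6 H:6
  (− 4 ring H displaced by substituents)
  + NH2 → N:1 H:2
  + F → F:1
  + COCH3 → C:2 H:3 O:1
  + COOCH3 → C:2 H:3 O:2
Element totals:
  C: 10
  H: 10
  F: 1
  N: 1
  O: 3
Molecular formula: C10H10FNO3.
  M = 10(12.0) + 10(1.007825) + 18.998403 + 14.003074 + 3(15.994915)
    = 120.000000 + 10.078250 + 18.998403 + 14.003074 + 47.984745 = 211.064472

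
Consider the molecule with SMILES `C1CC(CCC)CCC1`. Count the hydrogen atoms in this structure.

18

Atom tally by fragment:
  cyclohexane ring core → C:6 H:12
  (− 1 ring H displaced by substituents)
  + CH2CH2CH3 → C:3 H:7
Element totals:
  C: 9
  H: 18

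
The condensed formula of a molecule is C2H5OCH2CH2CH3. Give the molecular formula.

Atom tally by fragment:
  C2H5OCH2 → C:3 H:7 O:1
  CH2 → C:1 H:2
  CH3 → C:1 H:3
Element totals:
  C: 5
  H: 12
  O: 1

C5H12O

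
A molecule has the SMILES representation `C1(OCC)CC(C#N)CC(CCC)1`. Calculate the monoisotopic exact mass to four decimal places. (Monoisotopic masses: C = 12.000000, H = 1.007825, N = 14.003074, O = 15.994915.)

181.1467

Atom tally by fragment:
  cyclopentane ring core → C:5 H:10
  (− 3 ring H displaced by substituents)
  + OC2H5 → C:2 H:5 O:1
  + CN → C:1 N:1
  + CH2CH2CH3 → C:3 H:7
Element totals:
  C: 11
  H: 19
  N: 1
  O: 1
Molecular formula: C11H19NO.
  M = 11(12.0) + 19(1.007825) + 14.003074 + 15.994915
    = 132.000000 + 19.148675 + 14.003074 + 15.994915 = 181.146664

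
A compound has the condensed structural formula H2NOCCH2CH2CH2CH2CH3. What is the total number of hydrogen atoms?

Atom tally by fragment:
  H2NOCCH2 → C:2 H:4 O:1 N:1
  CH2 → C:1 H:2
  CH2 → C:1 H:2
  CH2 → C:1 H:2
  CH3 → C:1 H:3
Element totals:
  C: 6
  H: 13
  N: 1
  O: 1

13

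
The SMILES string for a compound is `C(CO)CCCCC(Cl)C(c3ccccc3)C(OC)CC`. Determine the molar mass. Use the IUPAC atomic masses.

312.88 g/mol

Atom tally by fragment:
  HOCH2CH2 → C:2 H:5 O:1
  CH2 → C:1 H:2
  CH2 → C:1 H:2
  CH2 → C:1 H:2
  CH2 → C:1 H:2
  CH(Cl) → C:1 H:1 Cl:1
  CH(C6H5) → C:7 H:6
  CH(OCH3) → C:2 H:4 O:1
  CH2 → C:1 H:2
  CH3 → C:1 H:3
Element totals:
  C: 18
  H: 29
  Cl: 1
  O: 2
Molecular formula: C18H29ClO2.
  M = 18(12.011) + 29(1.008) + 35.45 + 2(15.999)
    = 216.198 + 29.232 + 35.450 + 31.998 = 312.878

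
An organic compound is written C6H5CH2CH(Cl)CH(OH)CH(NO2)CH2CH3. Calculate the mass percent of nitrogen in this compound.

5.44%

Element totals:
  C: 12
  H: 16
  Cl: 1
  N: 1
  O: 3
Molecular formula: C12H16ClNO3.
Molar mass = 257.714 g/mol.
Mass from N: 1 × 14.007 = 14.007 g/mol.
%N = 14.007 / 257.714 × 100 = 5.44%.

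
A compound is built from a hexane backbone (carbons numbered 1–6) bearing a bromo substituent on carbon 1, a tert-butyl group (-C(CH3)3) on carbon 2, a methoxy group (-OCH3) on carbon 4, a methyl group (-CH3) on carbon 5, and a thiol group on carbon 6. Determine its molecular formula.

C12H25BrOS

Atom tally by fragment:
  BrCH2 → C:1 H:2 Br:1
  CH(C(CH3)3) → C:5 H:10
  CH2 → C:1 H:2
  CH(OCH3) → C:2 H:4 O:1
  CH(CH3) → C:2 H:4
  CH2SH → C:1 H:3 S:1
Element totals:
  C: 12
  H: 25
  Br: 1
  O: 1
  S: 1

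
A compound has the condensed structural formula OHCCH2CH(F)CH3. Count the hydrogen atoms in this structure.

7

Atom tally by fragment:
  OHCCH2 → C:2 H:3 O:1
  CH(F) → C:1 H:1 F:1
  CH3 → C:1 H:3
Element totals:
  C: 4
  H: 7
  F: 1
  O: 1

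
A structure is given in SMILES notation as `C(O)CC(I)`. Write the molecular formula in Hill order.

C3H7IO

Atom tally by fragment:
  HOCH2 → C:1 H:3 O:1
  CH2 → C:1 H:2
  CH2I → C:1 H:2 I:1
Element totals:
  C: 3
  H: 7
  I: 1
  O: 1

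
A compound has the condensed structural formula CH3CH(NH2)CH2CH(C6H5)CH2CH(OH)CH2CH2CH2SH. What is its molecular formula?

Atom tally by fragment:
  CH3 → C:1 H:3
  CH(NH2) → C:1 H:3 N:1
  CH2 → C:1 H:2
  CH(C6H5) → C:7 H:6
  CH2 → C:1 H:2
  CH(OH) → C:1 H:2 O:1
  CH2 → C:1 H:2
  CH2 → C:1 H:2
  CH2SH → C:1 H:3 S:1
Element totals:
  C: 15
  H: 25
  N: 1
  O: 1
  S: 1

C15H25NOS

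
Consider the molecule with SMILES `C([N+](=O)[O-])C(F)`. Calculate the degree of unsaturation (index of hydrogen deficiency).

1

Atom tally by fragment:
  O2NCH2 → C:1 H:2 N:1 O:2
  CH2F → C:1 H:2 F:1
Element totals:
  C: 2
  H: 4
  F: 1
  N: 1
  O: 2
Molecular formula: C2H4FNO2.
DoU = (2C + 2 + N − H − X) / 2 = (2·2 + 2 + 1 − 4 − 1) / 2 = 1.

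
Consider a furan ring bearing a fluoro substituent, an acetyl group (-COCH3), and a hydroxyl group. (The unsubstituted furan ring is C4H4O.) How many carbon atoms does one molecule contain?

Atom tally by fragment:
  furan ring core → C:4 H:4 O:1
  (− 3 ring H displaced by substituents)
  + F → F:1
  + COCH3 → C:2 H:3 O:1
  + OH → O:1 H:1
Element totals:
  C: 6
  H: 5
  F: 1
  O: 3

6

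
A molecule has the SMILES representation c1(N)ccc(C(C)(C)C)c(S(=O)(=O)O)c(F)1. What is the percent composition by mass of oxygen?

19.41%

Atom tally by fragment:
  benzene ring core → C:6 H:6
  (− 4 ring H displaced by substituents)
  + NH2 → N:1 H:2
  + C(CH3)3 → C:4 H:9
  + SO3H → S:1 O:3 H:1
  + F → F:1
Element totals:
  C: 10
  H: 14
  F: 1
  N: 1
  O: 3
  S: 1
Molecular formula: C10H14FNO3S.
Molar mass = 247.284 g/mol.
Mass from O: 3 × 15.999 = 47.997 g/mol.
%O = 47.997 / 247.284 × 100 = 19.41%.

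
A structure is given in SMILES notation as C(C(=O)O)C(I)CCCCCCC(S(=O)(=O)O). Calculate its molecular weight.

Atom tally by fragment:
  HOOCCH2 → C:2 H:3 O:2
  CH(I) → C:1 H:1 I:1
  CH2 → C:1 H:2
  CH2 → C:1 H:2
  CH2 → C:1 H:2
  CH2 → C:1 H:2
  CH2 → C:1 H:2
  CH2 → C:1 H:2
  CH2SO3H → C:1 H:3 S:1 O:3
Element totals:
  C: 10
  H: 19
  I: 1
  O: 5
  S: 1
Molecular formula: C10H19IO5S.
  M = 10(12.011) + 19(1.008) + 126.904 + 5(15.999) + 32.06
    = 120.110 + 19.152 + 126.904 + 79.995 + 32.060 = 378.221

378.22 g/mol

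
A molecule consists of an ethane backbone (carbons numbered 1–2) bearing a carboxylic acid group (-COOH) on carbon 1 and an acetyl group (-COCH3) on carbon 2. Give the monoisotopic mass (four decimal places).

Atom tally by fragment:
  HOOCCH2 → C:2 H:3 O:2
  CH2COCH3 → C:3 H:5 O:1
Element totals:
  C: 5
  H: 8
  O: 3
Molecular formula: C5H8O3.
  M = 5(12.0) + 8(1.007825) + 3(15.994915)
    = 60.000000 + 8.062600 + 47.984745 = 116.047345

116.0473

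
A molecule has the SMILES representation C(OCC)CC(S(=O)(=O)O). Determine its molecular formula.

C5H12O4S

Atom tally by fragment:
  C2H5OCH2 → C:3 H:7 O:1
  CH2 → C:1 H:2
  CH2SO3H → C:1 H:3 S:1 O:3
Element totals:
  C: 5
  H: 12
  O: 4
  S: 1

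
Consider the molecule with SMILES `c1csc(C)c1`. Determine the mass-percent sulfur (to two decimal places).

Atom tally by fragment:
  thiophene ring core → C:4 H:4 S:1
  (− 1 ring H displaced by substituents)
  + CH3 → C:1 H:3
Element totals:
  C: 5
  H: 6
  S: 1
Molecular formula: C5H6S.
Molar mass = 98.163 g/mol.
Mass from S: 1 × 32.06 = 32.060 g/mol.
%S = 32.060 / 98.163 × 100 = 32.66%.

32.66%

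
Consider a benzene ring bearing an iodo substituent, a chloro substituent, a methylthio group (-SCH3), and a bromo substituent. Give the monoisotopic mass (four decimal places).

Atom tally by fragment:
  benzene ring core → C:6 H:6
  (− 4 ring H displaced by substituents)
  + I → I:1
  + Cl → Cl:1
  + SCH3 → C:1 H:3 S:1
  + Br → Br:1
Element totals:
  C: 7
  H: 5
  Br: 1
  Cl: 1
  I: 1
  S: 1
Molecular formula: C7H5BrClIS.
  M = 7(12.0) + 5(1.007825) + 78.918338 + 34.968853 + 126.904472 + 31.972071
    = 84.000000 + 5.039125 + 78.918338 + 34.968853 + 126.904472 + 31.972071 = 361.802859

361.8029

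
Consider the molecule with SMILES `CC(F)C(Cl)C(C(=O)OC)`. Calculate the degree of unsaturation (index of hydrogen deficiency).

1

Atom tally by fragment:
  CH3 → C:1 H:3
  CH(F) → C:1 H:1 F:1
  CH(Cl) → C:1 H:1 Cl:1
  CH2COOCH3 → C:3 H:5 O:2
Element totals:
  C: 6
  H: 10
  Cl: 1
  F: 1
  O: 2
Molecular formula: C6H10ClFO2.
DoU = (2C + 2 + N − H − X) / 2 = (2·6 + 2 + 0 − 10 − 2) / 2 = 1.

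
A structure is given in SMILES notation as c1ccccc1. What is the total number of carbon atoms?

6

Atom tally by fragment:
  benzene ring core → C:6 H:6
Element totals:
  C: 6
  H: 6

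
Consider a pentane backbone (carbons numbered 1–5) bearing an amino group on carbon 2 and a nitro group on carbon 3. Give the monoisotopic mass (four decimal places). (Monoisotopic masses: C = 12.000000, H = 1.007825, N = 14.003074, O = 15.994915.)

Atom tally by fragment:
  CH3 → C:1 H:3
  CH(NH2) → C:1 H:3 N:1
  CH(NO2) → C:1 H:1 N:1 O:2
  CH2 → C:1 H:2
  CH3 → C:1 H:3
Element totals:
  C: 5
  H: 12
  N: 2
  O: 2
Molecular formula: C5H12N2O2.
  M = 5(12.0) + 12(1.007825) + 2(14.003074) + 2(15.994915)
    = 60.000000 + 12.093900 + 28.006148 + 31.989830 = 132.089878

132.0899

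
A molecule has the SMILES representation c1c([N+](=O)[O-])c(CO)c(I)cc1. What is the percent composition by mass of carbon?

30.13%

Atom tally by fragment:
  benzene ring core → C:6 H:6
  (− 3 ring H displaced by substituents)
  + NO2 → N:1 O:2
  + CH2OH → C:1 H:3 O:1
  + I → I:1
Element totals:
  C: 7
  H: 6
  I: 1
  N: 1
  O: 3
Molecular formula: C7H6INO3.
Molar mass = 279.033 g/mol.
Mass from C: 7 × 12.011 = 84.077 g/mol.
%C = 84.077 / 279.033 × 100 = 30.13%.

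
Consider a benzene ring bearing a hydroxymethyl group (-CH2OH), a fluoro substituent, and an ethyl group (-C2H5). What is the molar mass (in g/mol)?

Atom tally by fragment:
  benzene ring core → C:6 H:6
  (− 3 ring H displaced by substituents)
  + CH2OH → C:1 H:3 O:1
  + F → F:1
  + C2H5 → C:2 H:5
Element totals:
  C: 9
  H: 11
  F: 1
  O: 1
Molecular formula: C9H11FO.
  M = 9(12.011) + 11(1.008) + 18.998 + 15.999
    = 108.099 + 11.088 + 18.998 + 15.999 = 154.184

154.18 g/mol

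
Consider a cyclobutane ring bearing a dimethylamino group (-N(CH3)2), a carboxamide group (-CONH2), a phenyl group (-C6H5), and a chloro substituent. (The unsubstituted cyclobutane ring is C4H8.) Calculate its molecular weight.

Atom tally by fragment:
  cyclobutane ring core → C:4 H:8
  (− 4 ring H displaced by substituents)
  + N(CH3)2 → N:1 C:2 H:6
  + CONH2 → C:1 H:2 O:1 N:1
  + C6H5 → C:6 H:5
  + Cl → Cl:1
Element totals:
  C: 13
  H: 17
  Cl: 1
  N: 2
  O: 1
Molecular formula: C13H17ClN2O.
  M = 13(12.011) + 17(1.008) + 35.45 + 2(14.007) + 15.999
    = 156.143 + 17.136 + 35.450 + 28.014 + 15.999 = 252.742

252.74 g/mol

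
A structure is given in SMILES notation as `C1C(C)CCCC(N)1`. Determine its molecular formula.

C7H15N

Atom tally by fragment:
  cyclohexane ring core → C:6 H:12
  (− 2 ring H displaced by substituents)
  + CH3 → C:1 H:3
  + NH2 → N:1 H:2
Element totals:
  C: 7
  H: 15
  N: 1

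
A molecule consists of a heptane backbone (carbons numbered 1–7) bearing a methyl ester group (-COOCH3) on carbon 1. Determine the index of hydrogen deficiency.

1

Atom tally by fragment:
  CH3OOCCH2 → C:3 H:5 O:2
  CH2 → C:1 H:2
  CH2 → C:1 H:2
  CH2 → C:1 H:2
  CH2 → C:1 H:2
  CH2 → C:1 H:2
  CH3 → C:1 H:3
Element totals:
  C: 9
  H: 18
  O: 2
Molecular formula: C9H18O2.
DoU = (2C + 2 + N − H − X) / 2 = (2·9 + 2 + 0 − 18 − 0) / 2 = 1.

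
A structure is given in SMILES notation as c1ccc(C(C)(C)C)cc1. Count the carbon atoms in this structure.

Atom tally by fragment:
  benzene ring core → C:6 H:6
  (− 1 ring H displaced by substituents)
  + C(CH3)3 → C:4 H:9
Element totals:
  C: 10
  H: 14

10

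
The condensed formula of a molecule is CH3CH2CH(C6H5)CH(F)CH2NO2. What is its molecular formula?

Atom tally by fragment:
  CH3 → C:1 H:3
  CH2 → C:1 H:2
  CH(C6H5) → C:7 H:6
  CH(F) → C:1 H:1 F:1
  CH2NO2 → C:1 H:2 N:1 O:2
Element totals:
  C: 11
  H: 14
  F: 1
  N: 1
  O: 2

C11H14FNO2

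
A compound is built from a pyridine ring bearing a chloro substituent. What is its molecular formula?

C5H4ClN

Atom tally by fragment:
  pyridine ring core → C:5 H:5 N:1
  (− 1 ring H displaced by substituents)
  + Cl → Cl:1
Element totals:
  C: 5
  H: 4
  Cl: 1
  N: 1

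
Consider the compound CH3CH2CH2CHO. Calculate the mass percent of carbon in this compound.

66.63%

Atom tally by fragment:
  CH3 → C:1 H:3
  CH2 → C:1 H:2
  CH2CHO → C:2 H:3 O:1
Element totals:
  C: 4
  H: 8
  O: 1
Molecular formula: C4H8O.
Molar mass = 72.107 g/mol.
Mass from C: 4 × 12.011 = 48.044 g/mol.
%C = 48.044 / 72.107 × 100 = 66.63%.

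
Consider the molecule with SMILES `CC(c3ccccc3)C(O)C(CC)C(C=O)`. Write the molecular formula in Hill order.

C14H20O2

Atom tally by fragment:
  CH3 → C:1 H:3
  CH(C6H5) → C:7 H:6
  CH(OH) → C:1 H:2 O:1
  CH(C2H5) → C:3 H:6
  CH2CHO → C:2 H:3 O:1
Element totals:
  C: 14
  H: 20
  O: 2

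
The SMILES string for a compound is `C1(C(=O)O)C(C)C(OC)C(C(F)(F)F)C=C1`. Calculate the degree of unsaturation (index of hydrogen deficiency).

Atom tally by fragment:
  cyclohexene ring core → C:6 H:10
  (− 4 ring H displaced by substituents)
  + COOH → C:1 H:1 O:2
  + CH3 → C:1 H:3
  + OCH3 → C:1 H:3 O:1
  + CF3 → C:1 F:3
Element totals:
  C: 10
  H: 13
  F: 3
  O: 3
Molecular formula: C10H13F3O3.
DoU = (2C + 2 + N − H − X) / 2 = (2·10 + 2 + 0 − 13 − 3) / 2 = 3.

3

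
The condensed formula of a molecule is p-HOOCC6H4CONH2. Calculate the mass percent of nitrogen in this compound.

8.48%

Atom tally by fragment:
  benzene ring core → C:6 H:6
  (− 2 ring H displaced by substituents)
  + COOH → C:1 H:1 O:2
  + CONH2 → C:1 H:2 O:1 N:1
Element totals:
  C: 8
  H: 7
  N: 1
  O: 3
Molecular formula: C8H7NO3.
Molar mass = 165.148 g/mol.
Mass from N: 1 × 14.007 = 14.007 g/mol.
%N = 14.007 / 165.148 × 100 = 8.48%.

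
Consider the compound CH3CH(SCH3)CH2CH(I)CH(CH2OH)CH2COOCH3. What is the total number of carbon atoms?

10

Element totals:
  C: 10
  H: 19
  I: 1
  O: 3
  S: 1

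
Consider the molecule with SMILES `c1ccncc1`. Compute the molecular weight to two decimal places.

Atom tally by fragment:
  pyridine ring core → C:5 H:5 N:1
Element totals:
  C: 5
  H: 5
  N: 1
Molecular formula: C5H5N.
  M = 5(12.011) + 5(1.008) + 14.007
    = 60.055 + 5.040 + 14.007 = 79.102

79.10 g/mol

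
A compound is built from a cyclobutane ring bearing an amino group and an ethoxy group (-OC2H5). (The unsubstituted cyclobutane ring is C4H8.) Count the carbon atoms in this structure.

6

Atom tally by fragment:
  cyclobutane ring core → C:4 H:8
  (− 2 ring H displaced by substituents)
  + NH2 → N:1 H:2
  + OC2H5 → C:2 H:5 O:1
Element totals:
  C: 6
  H: 13
  N: 1
  O: 1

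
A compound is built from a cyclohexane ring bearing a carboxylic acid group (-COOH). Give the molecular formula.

Atom tally by fragment:
  cyclohexane ring core → C:6 H:12
  (− 1 ring H displaced by substituents)
  + COOH → C:1 H:1 O:2
Element totals:
  C: 7
  H: 12
  O: 2

C7H12O2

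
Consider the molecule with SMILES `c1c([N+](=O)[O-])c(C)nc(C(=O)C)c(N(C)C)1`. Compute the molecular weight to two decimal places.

223.23 g/mol

Atom tally by fragment:
  pyridine ring core → C:5 H:5 N:1
  (− 4 ring H displaced by substituents)
  + NO2 → N:1 O:2
  + CH3 → C:1 H:3
  + COCH3 → C:2 H:3 O:1
  + N(CH3)2 → N:1 C:2 H:6
Element totals:
  C: 10
  H: 13
  N: 3
  O: 3
Molecular formula: C10H13N3O3.
  M = 10(12.011) + 13(1.008) + 3(14.007) + 3(15.999)
    = 120.110 + 13.104 + 42.021 + 47.997 = 223.232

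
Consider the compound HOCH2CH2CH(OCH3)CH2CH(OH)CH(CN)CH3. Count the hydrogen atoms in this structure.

17

Atom tally by fragment:
  HOCH2CH2 → C:2 H:5 O:1
  CH(OCH3) → C:2 H:4 O:1
  CH2 → C:1 H:2
  CH(OH) → C:1 H:2 O:1
  CH(CN) → C:2 H:1 N:1
  CH3 → C:1 H:3
Element totals:
  C: 9
  H: 17
  N: 1
  O: 3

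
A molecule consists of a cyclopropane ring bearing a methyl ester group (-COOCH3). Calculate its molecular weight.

100.12 g/mol

Atom tally by fragment:
  cyclopropane ring core → C:3 H:6
  (− 1 ring H displaced by substituents)
  + COOCH3 → C:2 H:3 O:2
Element totals:
  C: 5
  H: 8
  O: 2
Molecular formula: C5H8O2.
  M = 5(12.011) + 8(1.008) + 2(15.999)
    = 60.055 + 8.064 + 31.998 = 100.117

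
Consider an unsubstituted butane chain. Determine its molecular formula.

Atom tally by fragment:
  CH3 → C:1 H:3
  CH2 → C:1 H:2
  CH2 → C:1 H:2
  CH3 → C:1 H:3
Element totals:
  C: 4
  H: 10

C4H10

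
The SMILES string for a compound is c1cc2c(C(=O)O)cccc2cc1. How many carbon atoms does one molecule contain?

Atom tally by fragment:
  naphthalene ring system core → C:10 H:8
  (− 1 ring H displaced by substituents)
  + COOH → C:1 H:1 O:2
Element totals:
  C: 11
  H: 8
  O: 2

11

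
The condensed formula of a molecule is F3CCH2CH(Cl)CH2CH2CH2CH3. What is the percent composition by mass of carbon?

44.58%

Atom tally by fragment:
  F3CCH2 → C:2 H:2 F:3
  CH(Cl) → C:1 H:1 Cl:1
  CH2 → C:1 H:2
  CH2 → C:1 H:2
  CH2 → C:1 H:2
  CH3 → C:1 H:3
Element totals:
  C: 7
  H: 12
  Cl: 1
  F: 3
Molecular formula: C7H12ClF3.
Molar mass = 188.617 g/mol.
Mass from C: 7 × 12.011 = 84.077 g/mol.
%C = 84.077 / 188.617 × 100 = 44.58%.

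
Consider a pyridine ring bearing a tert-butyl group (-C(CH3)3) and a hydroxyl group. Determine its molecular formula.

C9H13NO

Atom tally by fragment:
  pyridine ring core → C:5 H:5 N:1
  (− 2 ring H displaced by substituents)
  + C(CH3)3 → C:4 H:9
  + OH → O:1 H:1
Element totals:
  C: 9
  H: 13
  N: 1
  O: 1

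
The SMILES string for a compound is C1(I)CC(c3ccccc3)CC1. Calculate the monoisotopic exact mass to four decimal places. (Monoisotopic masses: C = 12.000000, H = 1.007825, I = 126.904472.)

272.0062

Atom tally by fragment:
  cyclopentane ring core → C:5 H:10
  (− 2 ring H displaced by substituents)
  + I → I:1
  + C6H5 → C:6 H:5
Element totals:
  C: 11
  H: 13
  I: 1
Molecular formula: C11H13I.
  M = 11(12.0) + 13(1.007825) + 126.904472
    = 132.000000 + 13.101725 + 126.904472 = 272.006197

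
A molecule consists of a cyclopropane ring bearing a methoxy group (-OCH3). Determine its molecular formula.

Atom tally by fragment:
  cyclopropane ring core → C:3 H:6
  (− 1 ring H displaced by substituents)
  + OCH3 → C:1 H:3 O:1
Element totals:
  C: 4
  H: 8
  O: 1

C4H8O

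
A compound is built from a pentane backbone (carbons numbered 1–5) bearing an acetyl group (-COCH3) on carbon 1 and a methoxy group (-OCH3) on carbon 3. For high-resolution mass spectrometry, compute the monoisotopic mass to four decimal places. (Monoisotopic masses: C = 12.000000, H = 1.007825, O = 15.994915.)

144.1150

Atom tally by fragment:
  CH3COCH2 → C:3 H:5 O:1
  CH2 → C:1 H:2
  CH(OCH3) → C:2 H:4 O:1
  CH2 → C:1 H:2
  CH3 → C:1 H:3
Element totals:
  C: 8
  H: 16
  O: 2
Molecular formula: C8H16O2.
  M = 8(12.0) + 16(1.007825) + 2(15.994915)
    = 96.000000 + 16.125200 + 31.989830 = 144.115030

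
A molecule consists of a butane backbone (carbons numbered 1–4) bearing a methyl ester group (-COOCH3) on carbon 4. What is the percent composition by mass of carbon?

Atom tally by fragment:
  CH3 → C:1 H:3
  CH2 → C:1 H:2
  CH2 → C:1 H:2
  CH2COOCH3 → C:3 H:5 O:2
Element totals:
  C: 6
  H: 12
  O: 2
Molecular formula: C6H12O2.
Molar mass = 116.160 g/mol.
Mass from C: 6 × 12.011 = 72.066 g/mol.
%C = 72.066 / 116.160 × 100 = 62.04%.

62.04%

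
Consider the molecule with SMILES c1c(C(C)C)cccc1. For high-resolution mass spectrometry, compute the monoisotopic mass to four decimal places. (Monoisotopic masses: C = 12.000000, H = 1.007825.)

Atom tally by fragment:
  benzene ring core → C:6 H:6
  (− 1 ring H displaced by substituents)
  + CH(CH3)2 → C:3 H:7
Element totals:
  C: 9
  H: 12
Molecular formula: C9H12.
  M = 9(12.0) + 12(1.007825)
    = 108.000000 + 12.093900 = 120.093900

120.0939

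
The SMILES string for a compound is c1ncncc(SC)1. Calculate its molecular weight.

Atom tally by fragment:
  pyrimidine ring core → C:4 H:4 N:2
  (− 1 ring H displaced by substituents)
  + SCH3 → C:1 H:3 S:1
Element totals:
  C: 5
  H: 6
  N: 2
  S: 1
Molecular formula: C5H6N2S.
  M = 5(12.011) + 6(1.008) + 2(14.007) + 32.06
    = 60.055 + 6.048 + 28.014 + 32.060 = 126.177

126.18 g/mol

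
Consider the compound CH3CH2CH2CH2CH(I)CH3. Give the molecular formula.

C6H13I

Atom tally by fragment:
  CH3 → C:1 H:3
  CH2 → C:1 H:2
  CH2 → C:1 H:2
  CH2 → C:1 H:2
  CH(I) → C:1 H:1 I:1
  CH3 → C:1 H:3
Element totals:
  C: 6
  H: 13
  I: 1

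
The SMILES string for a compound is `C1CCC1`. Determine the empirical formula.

Atom tally by fragment:
  cyclobutane ring core → C:4 H:8
Element totals:
  C: 4
  H: 8
Molecular formula: C4H8.
gcd of subscripts = 4; dividing each by 4:
  C: 4/4 = 1
  H: 8/4 = 2

CH2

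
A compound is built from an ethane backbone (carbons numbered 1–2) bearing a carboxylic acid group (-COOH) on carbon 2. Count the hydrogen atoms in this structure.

6

Atom tally by fragment:
  CH3 → C:1 H:3
  CH2COOH → C:2 H:3 O:2
Element totals:
  C: 3
  H: 6
  O: 2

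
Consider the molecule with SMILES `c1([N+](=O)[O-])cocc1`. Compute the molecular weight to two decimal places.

Atom tally by fragment:
  furan ring core → C:4 H:4 O:1
  (− 1 ring H displaced by substituents)
  + NO2 → N:1 O:2
Element totals:
  C: 4
  H: 3
  N: 1
  O: 3
Molecular formula: C4H3NO3.
  M = 4(12.011) + 3(1.008) + 14.007 + 3(15.999)
    = 48.044 + 3.024 + 14.007 + 47.997 = 113.072

113.07 g/mol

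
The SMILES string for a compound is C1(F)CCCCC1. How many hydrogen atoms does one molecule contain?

Atom tally by fragment:
  cyclohexane ring core → C:6 H:12
  (− 1 ring H displaced by substituents)
  + F → F:1
Element totals:
  C: 6
  H: 11
  F: 1

11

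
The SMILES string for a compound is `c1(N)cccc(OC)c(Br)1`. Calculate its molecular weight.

202.05 g/mol

Atom tally by fragment:
  benzene ring core → C:6 H:6
  (− 3 ring H displaced by substituents)
  + NH2 → N:1 H:2
  + OCH3 → C:1 H:3 O:1
  + Br → Br:1
Element totals:
  C: 7
  H: 8
  Br: 1
  N: 1
  O: 1
Molecular formula: C7H8BrNO.
  M = 7(12.011) + 8(1.008) + 79.904 + 14.007 + 15.999
    = 84.077 + 8.064 + 79.904 + 14.007 + 15.999 = 202.051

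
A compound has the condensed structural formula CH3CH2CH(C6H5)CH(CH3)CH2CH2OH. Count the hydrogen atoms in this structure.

Atom tally by fragment:
  CH3 → C:1 H:3
  CH2 → C:1 H:2
  CH(C6H5) → C:7 H:6
  CH(CH3) → C:2 H:4
  CH2 → C:1 H:2
  CH2OH → C:1 H:3 O:1
Element totals:
  C: 13
  H: 20
  O: 1

20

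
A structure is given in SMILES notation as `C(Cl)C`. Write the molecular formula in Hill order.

C2H5Cl

Atom tally by fragment:
  ClCH2 → C:1 H:2 Cl:1
  CH3 → C:1 H:3
Element totals:
  C: 2
  H: 5
  Cl: 1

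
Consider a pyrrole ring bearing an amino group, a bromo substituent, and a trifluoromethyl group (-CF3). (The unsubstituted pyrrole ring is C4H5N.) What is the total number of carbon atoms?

Atom tally by fragment:
  pyrrole ring core → C:4 H:5 N:1
  (− 3 ring H displaced by substituents)
  + NH2 → N:1 H:2
  + Br → Br:1
  + CF3 → C:1 F:3
Element totals:
  C: 5
  H: 4
  Br: 1
  F: 3
  N: 2

5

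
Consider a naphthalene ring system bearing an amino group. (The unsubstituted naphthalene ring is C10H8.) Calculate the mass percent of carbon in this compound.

83.88%

Atom tally by fragment:
  naphthalene ring system core → C:10 H:8
  (− 1 ring H displaced by substituents)
  + NH2 → N:1 H:2
Element totals:
  C: 10
  H: 9
  N: 1
Molecular formula: C10H9N.
Molar mass = 143.189 g/mol.
Mass from C: 10 × 12.011 = 120.110 g/mol.
%C = 120.110 / 143.189 × 100 = 83.88%.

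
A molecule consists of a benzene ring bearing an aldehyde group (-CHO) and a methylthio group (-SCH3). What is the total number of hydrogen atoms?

8

Atom tally by fragment:
  benzene ring core → C:6 H:6
  (− 2 ring H displaced by substituents)
  + CHO → C:1 H:1 O:1
  + SCH3 → C:1 H:3 S:1
Element totals:
  C: 8
  H: 8
  O: 1
  S: 1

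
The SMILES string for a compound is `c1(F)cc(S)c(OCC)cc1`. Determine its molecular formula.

C8H9FOS

Atom tally by fragment:
  benzene ring core → C:6 H:6
  (− 3 ring H displaced by substituents)
  + F → F:1
  + SH → S:1 H:1
  + OC2H5 → C:2 H:5 O:1
Element totals:
  C: 8
  H: 9
  F: 1
  O: 1
  S: 1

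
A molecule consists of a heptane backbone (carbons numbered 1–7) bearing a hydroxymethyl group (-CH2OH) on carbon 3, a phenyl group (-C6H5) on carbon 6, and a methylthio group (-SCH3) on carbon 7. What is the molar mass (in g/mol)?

Atom tally by fragment:
  CH3 → C:1 H:3
  CH2 → C:1 H:2
  CH(CH2OH) → C:2 H:4 O:1
  CH2 → C:1 H:2
  CH2 → C:1 H:2
  CH(C6H5) → C:7 H:6
  CH2SCH3 → C:2 H:5 S:1
Element totals:
  C: 15
  H: 24
  O: 1
  S: 1
Molecular formula: C15H24OS.
  M = 15(12.011) + 24(1.008) + 15.999 + 32.06
    = 180.165 + 24.192 + 15.999 + 32.060 = 252.416

252.42 g/mol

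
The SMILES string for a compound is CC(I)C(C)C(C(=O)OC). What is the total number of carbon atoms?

7

Atom tally by fragment:
  CH3 → C:1 H:3
  CH(I) → C:1 H:1 I:1
  CH(CH3) → C:2 H:4
  CH2COOCH3 → C:3 H:5 O:2
Element totals:
  C: 7
  H: 13
  I: 1
  O: 2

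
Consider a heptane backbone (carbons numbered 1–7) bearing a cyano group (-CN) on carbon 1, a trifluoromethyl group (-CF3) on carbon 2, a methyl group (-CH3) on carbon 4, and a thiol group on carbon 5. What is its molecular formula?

C10H16F3NS

Atom tally by fragment:
  NCCH2 → C:2 H:2 N:1
  CH(CF3) → C:2 H:1 F:3
  CH2 → C:1 H:2
  CH(CH3) → C:2 H:4
  CH(SH) → C:1 H:2 S:1
  CH2 → C:1 H:2
  CH3 → C:1 H:3
Element totals:
  C: 10
  H: 16
  F: 3
  N: 1
  S: 1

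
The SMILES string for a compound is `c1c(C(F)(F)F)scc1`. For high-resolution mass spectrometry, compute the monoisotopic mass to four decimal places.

151.9908

Atom tally by fragment:
  thiophene ring core → C:4 H:4 S:1
  (− 1 ring H displaced by substituents)
  + CF3 → C:1 F:3
Element totals:
  C: 5
  H: 3
  F: 3
  S: 1
Molecular formula: C5H3F3S.
  M = 5(12.0) + 3(1.007825) + 3(18.998403) + 31.972071
    = 60.000000 + 3.023475 + 56.995209 + 31.972071 = 151.990755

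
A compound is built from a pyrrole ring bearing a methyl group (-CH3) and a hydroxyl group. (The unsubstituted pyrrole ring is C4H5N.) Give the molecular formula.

C5H7NO

Atom tally by fragment:
  pyrrole ring core → C:4 H:5 N:1
  (− 2 ring H displaced by substituents)
  + CH3 → C:1 H:3
  + OH → O:1 H:1
Element totals:
  C: 5
  H: 7
  N: 1
  O: 1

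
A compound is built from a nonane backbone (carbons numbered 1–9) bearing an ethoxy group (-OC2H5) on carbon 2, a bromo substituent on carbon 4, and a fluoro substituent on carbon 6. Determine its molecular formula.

Atom tally by fragment:
  CH3 → C:1 H:3
  CH(OC2H5) → C:3 H:6 O:1
  CH2 → C:1 H:2
  CH(Br) → C:1 H:1 Br:1
  CH2 → C:1 H:2
  CH(F) → C:1 H:1 F:1
  CH2 → C:1 H:2
  CH2 → C:1 H:2
  CH3 → C:1 H:3
Element totals:
  C: 11
  H: 22
  Br: 1
  F: 1
  O: 1

C11H22BrFO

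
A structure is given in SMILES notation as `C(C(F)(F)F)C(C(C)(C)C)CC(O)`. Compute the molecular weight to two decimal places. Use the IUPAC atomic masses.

Atom tally by fragment:
  F3CCH2 → C:2 H:2 F:3
  CH(C(CH3)3) → C:5 H:10
  CH2 → C:1 H:2
  CH2OH → C:1 H:3 O:1
Element totals:
  C: 9
  H: 17
  F: 3
  O: 1
Molecular formula: C9H17F3O.
  M = 9(12.011) + 17(1.008) + 3(18.998) + 15.999
    = 108.099 + 17.136 + 56.994 + 15.999 = 198.228

198.23 g/mol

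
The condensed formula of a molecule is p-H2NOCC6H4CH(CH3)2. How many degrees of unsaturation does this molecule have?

5

Atom tally by fragment:
  benzene ring core → C:6 H:6
  (− 2 ring H displaced by substituents)
  + CONH2 → C:1 H:2 O:1 N:1
  + CH(CH3)2 → C:3 H:7
Element totals:
  C: 10
  H: 13
  N: 1
  O: 1
Molecular formula: C10H13NO.
DoU = (2C + 2 + N − H − X) / 2 = (2·10 + 2 + 1 − 13 − 0) / 2 = 5.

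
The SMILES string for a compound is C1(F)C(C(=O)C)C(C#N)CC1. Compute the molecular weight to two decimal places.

Atom tally by fragment:
  cyclopentane ring core → C:5 H:10
  (− 3 ring H displaced by substituents)
  + F → F:1
  + COCH3 → C:2 H:3 O:1
  + CN → C:1 N:1
Element totals:
  C: 8
  H: 10
  F: 1
  N: 1
  O: 1
Molecular formula: C8H10FNO.
  M = 8(12.011) + 10(1.008) + 18.998 + 14.007 + 15.999
    = 96.088 + 10.080 + 18.998 + 14.007 + 15.999 = 155.172

155.17 g/mol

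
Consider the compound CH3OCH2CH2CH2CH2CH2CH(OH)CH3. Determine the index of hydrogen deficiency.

0

Element totals:
  C: 8
  H: 18
  O: 2
Molecular formula: C8H18O2.
DoU = (2C + 2 + N − H − X) / 2 = (2·8 + 2 + 0 − 18 − 0) / 2 = 0.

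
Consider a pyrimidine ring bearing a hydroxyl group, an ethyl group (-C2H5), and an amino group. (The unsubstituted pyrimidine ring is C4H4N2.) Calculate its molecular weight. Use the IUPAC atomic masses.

139.16 g/mol

Atom tally by fragment:
  pyrimidine ring core → C:4 H:4 N:2
  (− 3 ring H displaced by substituents)
  + OH → O:1 H:1
  + C2H5 → C:2 H:5
  + NH2 → N:1 H:2
Element totals:
  C: 6
  H: 9
  N: 3
  O: 1
Molecular formula: C6H9N3O.
  M = 6(12.011) + 9(1.008) + 3(14.007) + 15.999
    = 72.066 + 9.072 + 42.021 + 15.999 = 139.158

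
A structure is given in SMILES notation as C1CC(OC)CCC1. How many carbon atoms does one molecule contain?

7

Atom tally by fragment:
  cyclohexane ring core → C:6 H:12
  (− 1 ring H displaced by substituents)
  + OCH3 → C:1 H:3 O:1
Element totals:
  C: 7
  H: 14
  O: 1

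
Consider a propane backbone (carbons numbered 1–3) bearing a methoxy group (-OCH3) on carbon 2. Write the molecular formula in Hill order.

Atom tally by fragment:
  CH3 → C:1 H:3
  CH(OCH3) → C:2 H:4 O:1
  CH3 → C:1 H:3
Element totals:
  C: 4
  H: 10
  O: 1

C4H10O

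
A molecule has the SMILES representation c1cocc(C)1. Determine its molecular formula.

Atom tally by fragment:
  furan ring core → C:4 H:4 O:1
  (− 1 ring H displaced by substituents)
  + CH3 → C:1 H:3
Element totals:
  C: 5
  H: 6
  O: 1

C5H6O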